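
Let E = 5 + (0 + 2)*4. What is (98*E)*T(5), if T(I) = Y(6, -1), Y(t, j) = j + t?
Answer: 6370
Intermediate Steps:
E = 13 (E = 5 + 2*4 = 5 + 8 = 13)
T(I) = 5 (T(I) = -1 + 6 = 5)
(98*E)*T(5) = (98*13)*5 = 1274*5 = 6370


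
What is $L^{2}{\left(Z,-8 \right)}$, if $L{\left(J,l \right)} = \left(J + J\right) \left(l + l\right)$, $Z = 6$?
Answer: $36864$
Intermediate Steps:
$L{\left(J,l \right)} = 4 J l$ ($L{\left(J,l \right)} = 2 J 2 l = 4 J l$)
$L^{2}{\left(Z,-8 \right)} = \left(4 \cdot 6 \left(-8\right)\right)^{2} = \left(-192\right)^{2} = 36864$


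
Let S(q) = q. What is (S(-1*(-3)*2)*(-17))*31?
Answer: -3162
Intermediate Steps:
(S(-1*(-3)*2)*(-17))*31 = ((-1*(-3)*2)*(-17))*31 = ((3*2)*(-17))*31 = (6*(-17))*31 = -102*31 = -3162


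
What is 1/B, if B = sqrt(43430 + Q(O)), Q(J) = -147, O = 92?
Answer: sqrt(43283)/43283 ≈ 0.0048066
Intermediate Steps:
B = sqrt(43283) (B = sqrt(43430 - 147) = sqrt(43283) ≈ 208.05)
1/B = 1/(sqrt(43283)) = sqrt(43283)/43283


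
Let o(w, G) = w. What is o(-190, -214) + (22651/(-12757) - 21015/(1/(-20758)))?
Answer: 5564975626609/12757 ≈ 4.3623e+8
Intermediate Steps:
o(-190, -214) + (22651/(-12757) - 21015/(1/(-20758))) = -190 + (22651/(-12757) - 21015/(1/(-20758))) = -190 + (22651*(-1/12757) - 21015/(-1/20758)) = -190 + (-22651/12757 - 21015*(-20758)) = -190 + (-22651/12757 + 436229370) = -190 + 5564978050439/12757 = 5564975626609/12757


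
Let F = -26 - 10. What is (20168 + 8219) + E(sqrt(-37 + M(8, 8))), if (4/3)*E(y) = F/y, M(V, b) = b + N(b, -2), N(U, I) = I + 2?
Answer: 28387 + 27*I*sqrt(29)/29 ≈ 28387.0 + 5.0138*I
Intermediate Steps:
N(U, I) = 2 + I
M(V, b) = b (M(V, b) = b + (2 - 2) = b + 0 = b)
F = -36
E(y) = -27/y (E(y) = 3*(-36/y)/4 = -27/y)
(20168 + 8219) + E(sqrt(-37 + M(8, 8))) = (20168 + 8219) - 27/sqrt(-37 + 8) = 28387 - 27*(-I*sqrt(29)/29) = 28387 - (-27)*I*sqrt(29)/29 = 28387 + 27*I*sqrt(29)/29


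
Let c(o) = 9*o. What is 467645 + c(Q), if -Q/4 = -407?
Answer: 482297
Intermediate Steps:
Q = 1628 (Q = -4*(-407) = 1628)
467645 + c(Q) = 467645 + 9*1628 = 467645 + 14652 = 482297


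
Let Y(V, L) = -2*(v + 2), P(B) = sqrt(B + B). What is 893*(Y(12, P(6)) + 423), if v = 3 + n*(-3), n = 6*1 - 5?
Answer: 374167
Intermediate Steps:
n = 1 (n = 6 - 5 = 1)
v = 0 (v = 3 + 1*(-3) = 3 - 3 = 0)
P(B) = sqrt(2)*sqrt(B) (P(B) = sqrt(2*B) = sqrt(2)*sqrt(B))
Y(V, L) = -4 (Y(V, L) = -2*(0 + 2) = -2*2 = -4)
893*(Y(12, P(6)) + 423) = 893*(-4 + 423) = 893*419 = 374167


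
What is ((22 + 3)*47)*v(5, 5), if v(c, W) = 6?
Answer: 7050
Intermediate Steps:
((22 + 3)*47)*v(5, 5) = ((22 + 3)*47)*6 = (25*47)*6 = 1175*6 = 7050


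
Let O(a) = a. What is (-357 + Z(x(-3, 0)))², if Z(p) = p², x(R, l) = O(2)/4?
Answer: 2036329/16 ≈ 1.2727e+5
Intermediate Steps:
x(R, l) = ½ (x(R, l) = 2/4 = 2*(¼) = ½)
(-357 + Z(x(-3, 0)))² = (-357 + (½)²)² = (-357 + ¼)² = (-1427/4)² = 2036329/16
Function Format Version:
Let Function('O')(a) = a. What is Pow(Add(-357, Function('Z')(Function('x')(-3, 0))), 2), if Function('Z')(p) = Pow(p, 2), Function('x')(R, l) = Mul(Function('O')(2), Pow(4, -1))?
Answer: Rational(2036329, 16) ≈ 1.2727e+5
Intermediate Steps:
Function('x')(R, l) = Rational(1, 2) (Function('x')(R, l) = Mul(2, Pow(4, -1)) = Mul(2, Rational(1, 4)) = Rational(1, 2))
Pow(Add(-357, Function('Z')(Function('x')(-3, 0))), 2) = Pow(Add(-357, Pow(Rational(1, 2), 2)), 2) = Pow(Add(-357, Rational(1, 4)), 2) = Pow(Rational(-1427, 4), 2) = Rational(2036329, 16)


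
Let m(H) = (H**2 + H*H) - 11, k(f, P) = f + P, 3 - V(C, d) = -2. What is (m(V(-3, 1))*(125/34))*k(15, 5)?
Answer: 48750/17 ≈ 2867.6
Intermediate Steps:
V(C, d) = 5 (V(C, d) = 3 - 1*(-2) = 3 + 2 = 5)
k(f, P) = P + f
m(H) = -11 + 2*H**2 (m(H) = (H**2 + H**2) - 11 = 2*H**2 - 11 = -11 + 2*H**2)
(m(V(-3, 1))*(125/34))*k(15, 5) = ((-11 + 2*5**2)*(125/34))*(5 + 15) = ((-11 + 2*25)*(125*(1/34)))*20 = ((-11 + 50)*(125/34))*20 = (39*(125/34))*20 = (4875/34)*20 = 48750/17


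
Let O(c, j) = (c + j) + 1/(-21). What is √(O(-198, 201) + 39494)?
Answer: 2*√4354539/21 ≈ 198.74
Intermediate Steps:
O(c, j) = -1/21 + c + j (O(c, j) = (c + j) - 1/21 = -1/21 + c + j)
√(O(-198, 201) + 39494) = √((-1/21 - 198 + 201) + 39494) = √(62/21 + 39494) = √(829436/21) = 2*√4354539/21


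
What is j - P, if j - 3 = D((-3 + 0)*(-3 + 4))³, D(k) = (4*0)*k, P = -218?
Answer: 221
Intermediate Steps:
D(k) = 0 (D(k) = 0*k = 0)
j = 3 (j = 3 + 0³ = 3 + 0 = 3)
j - P = 3 - 1*(-218) = 3 + 218 = 221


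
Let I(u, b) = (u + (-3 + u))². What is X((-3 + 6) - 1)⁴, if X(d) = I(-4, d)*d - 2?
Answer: 3317760000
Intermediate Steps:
I(u, b) = (-3 + 2*u)²
X(d) = -2 + 121*d (X(d) = (-3 + 2*(-4))²*d - 2 = (-3 - 8)²*d - 2 = (-11)²*d - 2 = 121*d - 2 = -2 + 121*d)
X((-3 + 6) - 1)⁴ = (-2 + 121*((-3 + 6) - 1))⁴ = (-2 + 121*(3 - 1))⁴ = (-2 + 121*2)⁴ = (-2 + 242)⁴ = 240⁴ = 3317760000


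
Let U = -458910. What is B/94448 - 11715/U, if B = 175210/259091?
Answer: 682747138591/26737655547864 ≈ 0.025535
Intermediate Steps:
B = 25030/37013 (B = 175210*(1/259091) = 25030/37013 ≈ 0.67625)
B/94448 - 11715/U = (25030/37013)/94448 - 11715/(-458910) = (25030/37013)*(1/94448) - 11715*(-1/458910) = 12515/1747901912 + 781/30594 = 682747138591/26737655547864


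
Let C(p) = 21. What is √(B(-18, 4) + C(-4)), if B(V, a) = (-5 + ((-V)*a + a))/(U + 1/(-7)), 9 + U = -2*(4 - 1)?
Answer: √183274/106 ≈ 4.0387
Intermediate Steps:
U = -15 (U = -9 - 2*(4 - 1) = -9 - 2*3 = -9 - 6 = -15)
B(V, a) = 35/106 - 7*a/106 + 7*V*a/106 (B(V, a) = (-5 + ((-V)*a + a))/(-15 + 1/(-7)) = (-5 + (-V*a + a))/(-15 - ⅐) = (-5 + (a - V*a))/(-106/7) = (-5 + a - V*a)*(-7/106) = 35/106 - 7*a/106 + 7*V*a/106)
√(B(-18, 4) + C(-4)) = √((35/106 - 7/106*4 + (7/106)*(-18)*4) + 21) = √((35/106 - 14/53 - 252/53) + 21) = √(-497/106 + 21) = √(1729/106) = √183274/106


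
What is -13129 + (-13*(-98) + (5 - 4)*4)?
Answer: -11851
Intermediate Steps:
-13129 + (-13*(-98) + (5 - 4)*4) = -13129 + (1274 + 1*4) = -13129 + (1274 + 4) = -13129 + 1278 = -11851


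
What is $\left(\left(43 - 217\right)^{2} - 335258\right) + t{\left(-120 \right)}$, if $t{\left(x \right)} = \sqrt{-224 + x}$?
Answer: $-304982 + 2 i \sqrt{86} \approx -3.0498 \cdot 10^{5} + 18.547 i$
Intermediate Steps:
$\left(\left(43 - 217\right)^{2} - 335258\right) + t{\left(-120 \right)} = \left(\left(43 - 217\right)^{2} - 335258\right) + \sqrt{-224 - 120} = \left(\left(-174\right)^{2} - 335258\right) + \sqrt{-344} = \left(30276 - 335258\right) + 2 i \sqrt{86} = -304982 + 2 i \sqrt{86}$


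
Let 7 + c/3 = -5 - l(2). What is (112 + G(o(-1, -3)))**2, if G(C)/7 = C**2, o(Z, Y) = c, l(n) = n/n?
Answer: 115756081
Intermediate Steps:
l(n) = 1
c = -39 (c = -21 + 3*(-5 - 1*1) = -21 + 3*(-5 - 1) = -21 + 3*(-6) = -21 - 18 = -39)
o(Z, Y) = -39
G(C) = 7*C**2
(112 + G(o(-1, -3)))**2 = (112 + 7*(-39)**2)**2 = (112 + 7*1521)**2 = (112 + 10647)**2 = 10759**2 = 115756081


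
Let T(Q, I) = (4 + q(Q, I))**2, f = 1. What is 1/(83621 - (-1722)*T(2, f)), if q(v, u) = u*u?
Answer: 1/126671 ≈ 7.8945e-6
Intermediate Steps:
q(v, u) = u**2
T(Q, I) = (4 + I**2)**2
1/(83621 - (-1722)*T(2, f)) = 1/(83621 - (-1722)*(4 + 1**2)**2) = 1/(83621 - (-1722)*(4 + 1)**2) = 1/(83621 - (-1722)*5**2) = 1/(83621 - (-1722)*25) = 1/(83621 - 574*(-75)) = 1/(83621 + 43050) = 1/126671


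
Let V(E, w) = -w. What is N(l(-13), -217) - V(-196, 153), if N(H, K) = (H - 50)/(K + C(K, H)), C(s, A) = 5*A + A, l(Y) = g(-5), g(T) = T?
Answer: 37846/247 ≈ 153.22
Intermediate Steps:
l(Y) = -5
C(s, A) = 6*A
N(H, K) = (-50 + H)/(K + 6*H) (N(H, K) = (H - 50)/(K + 6*H) = (-50 + H)/(K + 6*H))
N(l(-13), -217) - V(-196, 153) = (-50 - 5)/(-217 + 6*(-5)) - (-1)*153 = -55/(-217 - 30) - 1*(-153) = -55/(-247) + 153 = -1/247*(-55) + 153 = 55/247 + 153 = 37846/247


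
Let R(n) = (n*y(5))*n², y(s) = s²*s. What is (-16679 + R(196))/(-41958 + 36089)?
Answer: -941175321/5869 ≈ -1.6036e+5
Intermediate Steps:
y(s) = s³
R(n) = 125*n³ (R(n) = (n*5³)*n² = (n*125)*n² = (125*n)*n² = 125*n³)
(-16679 + R(196))/(-41958 + 36089) = (-16679 + 125*196³)/(-41958 + 36089) = (-16679 + 125*7529536)/(-5869) = (-16679 + 941192000)*(-1/5869) = 941175321*(-1/5869) = -941175321/5869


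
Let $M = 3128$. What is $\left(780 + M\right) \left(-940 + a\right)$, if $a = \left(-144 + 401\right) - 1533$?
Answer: $-8660128$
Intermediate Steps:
$a = -1276$ ($a = 257 - 1533 = -1276$)
$\left(780 + M\right) \left(-940 + a\right) = \left(780 + 3128\right) \left(-940 - 1276\right) = 3908 \left(-2216\right) = -8660128$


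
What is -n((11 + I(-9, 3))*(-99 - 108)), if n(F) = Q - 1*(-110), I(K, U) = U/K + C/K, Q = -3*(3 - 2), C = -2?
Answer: -107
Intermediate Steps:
Q = -3 (Q = -3*1 = -3)
I(K, U) = -2/K + U/K (I(K, U) = U/K - 2/K = -2/K + U/K)
n(F) = 107 (n(F) = -3 - 1*(-110) = -3 + 110 = 107)
-n((11 + I(-9, 3))*(-99 - 108)) = -1*107 = -107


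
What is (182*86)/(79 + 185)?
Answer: 3913/66 ≈ 59.288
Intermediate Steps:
(182*86)/(79 + 185) = 15652/264 = 15652*(1/264) = 3913/66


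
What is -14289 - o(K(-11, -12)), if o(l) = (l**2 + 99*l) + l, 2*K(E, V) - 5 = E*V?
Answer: -103325/4 ≈ -25831.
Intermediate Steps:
K(E, V) = 5/2 + E*V/2 (K(E, V) = 5/2 + (E*V)/2 = 5/2 + E*V/2)
o(l) = l**2 + 100*l
-14289 - o(K(-11, -12)) = -14289 - (5/2 + (1/2)*(-11)*(-12))*(100 + (5/2 + (1/2)*(-11)*(-12))) = -14289 - (5/2 + 66)*(100 + (5/2 + 66)) = -14289 - 137*(100 + 137/2)/2 = -14289 - 137*337/(2*2) = -14289 - 1*46169/4 = -14289 - 46169/4 = -103325/4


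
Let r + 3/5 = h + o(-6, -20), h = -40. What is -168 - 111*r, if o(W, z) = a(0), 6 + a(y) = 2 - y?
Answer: 23913/5 ≈ 4782.6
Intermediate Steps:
a(y) = -4 - y (a(y) = -6 + (2 - y) = -4 - y)
o(W, z) = -4 (o(W, z) = -4 - 1*0 = -4 + 0 = -4)
r = -223/5 (r = -3/5 + (-40 - 4) = -3/5 - 44 = -223/5 ≈ -44.600)
-168 - 111*r = -168 - 111*(-223/5) = -168 + 24753/5 = 23913/5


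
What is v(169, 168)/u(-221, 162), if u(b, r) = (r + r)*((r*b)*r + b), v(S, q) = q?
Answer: -14/156603915 ≈ -8.9398e-8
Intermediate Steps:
u(b, r) = 2*r*(b + b*r²) (u(b, r) = (2*r)*((b*r)*r + b) = (2*r)*(b*r² + b) = (2*r)*(b + b*r²) = 2*r*(b + b*r²))
v(169, 168)/u(-221, 162) = 168/((2*(-221)*162*(1 + 162²))) = 168/((2*(-221)*162*(1 + 26244))) = 168/((2*(-221)*162*26245)) = 168/(-1879246980) = 168*(-1/1879246980) = -14/156603915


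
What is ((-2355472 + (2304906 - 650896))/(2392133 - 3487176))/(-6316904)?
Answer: -350731/3458640753436 ≈ -1.0141e-7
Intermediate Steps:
((-2355472 + (2304906 - 650896))/(2392133 - 3487176))/(-6316904) = ((-2355472 + 1654010)/(-1095043))*(-1/6316904) = -701462*(-1/1095043)*(-1/6316904) = (701462/1095043)*(-1/6316904) = -350731/3458640753436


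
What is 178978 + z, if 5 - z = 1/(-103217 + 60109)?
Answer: 7715599165/43108 ≈ 1.7898e+5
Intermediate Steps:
z = 215541/43108 (z = 5 - 1/(-103217 + 60109) = 5 - 1/(-43108) = 5 - 1*(-1/43108) = 5 + 1/43108 = 215541/43108 ≈ 5.0000)
178978 + z = 178978 + 215541/43108 = 7715599165/43108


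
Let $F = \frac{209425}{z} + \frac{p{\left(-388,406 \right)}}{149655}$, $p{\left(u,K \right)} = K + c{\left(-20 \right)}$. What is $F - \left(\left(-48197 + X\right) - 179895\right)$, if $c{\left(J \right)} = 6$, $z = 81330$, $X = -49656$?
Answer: $\frac{75124995811923}{270476470} \approx 2.7775 \cdot 10^{5}$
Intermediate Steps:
$p{\left(u,K \right)} = 6 + K$ ($p{\left(u,K \right)} = K + 6 = 6 + K$)
$F = \frac{697222363}{270476470}$ ($F = \frac{209425}{81330} + \frac{6 + 406}{149655} = 209425 \cdot \frac{1}{81330} + 412 \cdot \frac{1}{149655} = \frac{41885}{16266} + \frac{412}{149655} = \frac{697222363}{270476470} \approx 2.5778$)
$F - \left(\left(-48197 + X\right) - 179895\right) = \frac{697222363}{270476470} - \left(\left(-48197 - 49656\right) - 179895\right) = \frac{697222363}{270476470} - \left(-97853 - 179895\right) = \frac{697222363}{270476470} - -277748 = \frac{697222363}{270476470} + 277748 = \frac{75124995811923}{270476470}$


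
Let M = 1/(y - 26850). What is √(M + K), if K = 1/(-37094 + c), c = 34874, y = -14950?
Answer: I*√102121998/463980 ≈ 0.02178*I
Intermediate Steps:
M = -1/41800 (M = 1/(-14950 - 26850) = 1/(-41800) = -1/41800 ≈ -2.3923e-5)
K = -1/2220 (K = 1/(-37094 + 34874) = 1/(-2220) = -1/2220 ≈ -0.00045045)
√(M + K) = √(-1/41800 - 1/2220) = √(-2201/4639800) = I*√102121998/463980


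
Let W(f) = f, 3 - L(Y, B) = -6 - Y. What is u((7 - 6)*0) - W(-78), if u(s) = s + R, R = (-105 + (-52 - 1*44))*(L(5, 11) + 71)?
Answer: -17007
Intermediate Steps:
L(Y, B) = 9 + Y (L(Y, B) = 3 - (-6 - Y) = 3 + (6 + Y) = 9 + Y)
R = -17085 (R = (-105 + (-52 - 1*44))*((9 + 5) + 71) = (-105 + (-52 - 44))*(14 + 71) = (-105 - 96)*85 = -201*85 = -17085)
u(s) = -17085 + s (u(s) = s - 17085 = -17085 + s)
u((7 - 6)*0) - W(-78) = (-17085 + (7 - 6)*0) - 1*(-78) = (-17085 + 1*0) + 78 = (-17085 + 0) + 78 = -17085 + 78 = -17007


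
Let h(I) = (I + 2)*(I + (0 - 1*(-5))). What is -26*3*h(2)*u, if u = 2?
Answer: -4368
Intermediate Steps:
h(I) = (2 + I)*(5 + I) (h(I) = (2 + I)*(I + (0 + 5)) = (2 + I)*(I + 5) = (2 + I)*(5 + I))
-26*3*h(2)*u = -26*3*(10 + 2**2 + 7*2)*2 = -26*3*(10 + 4 + 14)*2 = -26*3*28*2 = -2184*2 = -26*168 = -4368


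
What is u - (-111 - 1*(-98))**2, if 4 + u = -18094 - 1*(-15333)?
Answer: -2934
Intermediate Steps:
u = -2765 (u = -4 + (-18094 - 1*(-15333)) = -4 + (-18094 + 15333) = -4 - 2761 = -2765)
u - (-111 - 1*(-98))**2 = -2765 - (-111 - 1*(-98))**2 = -2765 - (-111 + 98)**2 = -2765 - 1*(-13)**2 = -2765 - 1*169 = -2765 - 169 = -2934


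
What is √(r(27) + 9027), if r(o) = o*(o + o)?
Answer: 3*√1165 ≈ 102.40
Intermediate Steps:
r(o) = 2*o² (r(o) = o*(2*o) = 2*o²)
√(r(27) + 9027) = √(2*27² + 9027) = √(2*729 + 9027) = √(1458 + 9027) = √10485 = 3*√1165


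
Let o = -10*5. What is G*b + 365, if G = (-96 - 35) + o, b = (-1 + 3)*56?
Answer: -19907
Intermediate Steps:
b = 112 (b = 2*56 = 112)
o = -50
G = -181 (G = (-96 - 35) - 50 = -131 - 50 = -181)
G*b + 365 = -181*112 + 365 = -20272 + 365 = -19907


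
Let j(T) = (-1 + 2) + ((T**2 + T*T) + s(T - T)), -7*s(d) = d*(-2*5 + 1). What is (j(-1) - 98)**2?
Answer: 9025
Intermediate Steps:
s(d) = 9*d/7 (s(d) = -d*(-2*5 + 1)/7 = -d*(-10 + 1)/7 = -d*(-9)/7 = -(-9)*d/7 = 9*d/7)
j(T) = 1 + 2*T**2 (j(T) = (-1 + 2) + ((T**2 + T*T) + 9*(T - T)/7) = 1 + ((T**2 + T**2) + (9/7)*0) = 1 + (2*T**2 + 0) = 1 + 2*T**2)
(j(-1) - 98)**2 = ((1 + 2*(-1)**2) - 98)**2 = ((1 + 2*1) - 98)**2 = ((1 + 2) - 98)**2 = (3 - 98)**2 = (-95)**2 = 9025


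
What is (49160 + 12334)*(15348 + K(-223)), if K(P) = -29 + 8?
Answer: 942518538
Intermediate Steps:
K(P) = -21
(49160 + 12334)*(15348 + K(-223)) = (49160 + 12334)*(15348 - 21) = 61494*15327 = 942518538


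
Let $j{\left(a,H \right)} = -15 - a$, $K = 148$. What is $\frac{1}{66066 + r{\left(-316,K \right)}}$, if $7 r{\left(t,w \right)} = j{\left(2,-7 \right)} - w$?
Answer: $\frac{7}{462297} \approx 1.5142 \cdot 10^{-5}$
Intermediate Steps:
$r{\left(t,w \right)} = - \frac{17}{7} - \frac{w}{7}$ ($r{\left(t,w \right)} = \frac{\left(-15 - 2\right) - w}{7} = \frac{-17 - w}{7} = - \frac{17}{7} - \frac{w}{7}$)
$\frac{1}{66066 + r{\left(-316,K \right)}} = \frac{1}{66066 - \frac{165}{7}} = \frac{1}{\frac{462297}{7}} = \frac{7}{462297}$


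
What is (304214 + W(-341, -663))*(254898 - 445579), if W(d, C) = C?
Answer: -57881408231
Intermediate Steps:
(304214 + W(-341, -663))*(254898 - 445579) = (304214 - 663)*(254898 - 445579) = 303551*(-190681) = -57881408231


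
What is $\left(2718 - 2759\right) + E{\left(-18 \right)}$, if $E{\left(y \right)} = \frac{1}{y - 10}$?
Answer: $- \frac{1149}{28} \approx -41.036$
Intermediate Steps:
$E{\left(y \right)} = \frac{1}{-10 + y}$
$\left(2718 - 2759\right) + E{\left(-18 \right)} = \left(2718 - 2759\right) + \frac{1}{-10 - 18} = -41 + \frac{1}{-28} = -41 - \frac{1}{28} = - \frac{1149}{28}$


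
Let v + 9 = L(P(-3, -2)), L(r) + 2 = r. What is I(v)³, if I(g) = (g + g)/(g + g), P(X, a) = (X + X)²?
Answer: 1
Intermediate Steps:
P(X, a) = 4*X² (P(X, a) = (2*X)² = 4*X²)
L(r) = -2 + r
v = 25 (v = -9 + (-2 + 4*(-3)²) = -9 + (-2 + 4*9) = -9 + (-2 + 36) = -9 + 34 = 25)
I(g) = 1 (I(g) = (2*g)/((2*g)) = (2*g)*(1/(2*g)) = 1)
I(v)³ = 1³ = 1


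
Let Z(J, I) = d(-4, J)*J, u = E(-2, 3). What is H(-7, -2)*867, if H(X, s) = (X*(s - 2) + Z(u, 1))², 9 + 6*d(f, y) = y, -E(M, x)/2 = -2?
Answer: 1582564/3 ≈ 5.2752e+5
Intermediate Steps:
E(M, x) = 4 (E(M, x) = -2*(-2) = 4)
d(f, y) = -3/2 + y/6
u = 4
Z(J, I) = J*(-3/2 + J/6) (Z(J, I) = (-3/2 + J/6)*J = J*(-3/2 + J/6))
H(X, s) = (-10/3 + X*(-2 + s))² (H(X, s) = (X*(s - 2) + (⅙)*4*(-9 + 4))² = (X*(-2 + s) + (⅙)*4*(-5))² = (X*(-2 + s) - 10/3)² = (-10/3 + X*(-2 + s))²)
H(-7, -2)*867 = ((10 + 6*(-7) - 3*(-7)*(-2))²/9)*867 = ((10 - 42 - 42)²/9)*867 = ((⅑)*(-74)²)*867 = ((⅑)*5476)*867 = (5476/9)*867 = 1582564/3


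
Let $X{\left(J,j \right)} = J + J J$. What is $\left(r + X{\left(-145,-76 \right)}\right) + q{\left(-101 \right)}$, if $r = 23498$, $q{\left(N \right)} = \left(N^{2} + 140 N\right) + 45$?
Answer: $40484$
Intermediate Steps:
$q{\left(N \right)} = 45 + N^{2} + 140 N$
$X{\left(J,j \right)} = J + J^{2}$
$\left(r + X{\left(-145,-76 \right)}\right) + q{\left(-101 \right)} = \left(23498 - 145 \left(1 - 145\right)\right) + \left(45 + \left(-101\right)^{2} + 140 \left(-101\right)\right) = \left(23498 - -20880\right) + \left(45 + 10201 - 14140\right) = \left(23498 + 20880\right) - 3894 = 44378 - 3894 = 40484$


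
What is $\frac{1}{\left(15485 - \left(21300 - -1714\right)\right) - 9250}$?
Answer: $- \frac{1}{16779} \approx -5.9598 \cdot 10^{-5}$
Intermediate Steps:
$\frac{1}{\left(15485 - \left(21300 - -1714\right)\right) - 9250} = \frac{1}{\left(15485 - \left(21300 + 1714\right)\right) - 9250} = \frac{1}{\left(15485 - 23014\right) - 9250} = \frac{1}{-7529 - 9250} = \frac{1}{-16779} = - \frac{1}{16779}$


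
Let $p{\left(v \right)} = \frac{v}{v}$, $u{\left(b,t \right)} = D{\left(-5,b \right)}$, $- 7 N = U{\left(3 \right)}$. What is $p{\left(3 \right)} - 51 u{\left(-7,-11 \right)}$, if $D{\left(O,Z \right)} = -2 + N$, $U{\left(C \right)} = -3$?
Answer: $\frac{568}{7} \approx 81.143$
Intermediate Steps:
$N = \frac{3}{7}$ ($N = \left(- \frac{1}{7}\right) \left(-3\right) = \frac{3}{7} \approx 0.42857$)
$D{\left(O,Z \right)} = - \frac{11}{7}$ ($D{\left(O,Z \right)} = -2 + \frac{3}{7} = - \frac{11}{7}$)
$u{\left(b,t \right)} = - \frac{11}{7}$
$p{\left(v \right)} = 1$
$p{\left(3 \right)} - 51 u{\left(-7,-11 \right)} = 1 - - \frac{561}{7} = 1 + \frac{561}{7} = \frac{568}{7}$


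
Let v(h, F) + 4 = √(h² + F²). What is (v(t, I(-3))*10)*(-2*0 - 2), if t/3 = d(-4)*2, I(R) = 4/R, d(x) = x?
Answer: 80 - 400*√13/3 ≈ -400.74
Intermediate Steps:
t = -24 (t = 3*(-4*2) = 3*(-8) = -24)
v(h, F) = -4 + √(F² + h²) (v(h, F) = -4 + √(h² + F²) = -4 + √(F² + h²))
(v(t, I(-3))*10)*(-2*0 - 2) = ((-4 + √((4/(-3))² + (-24)²))*10)*(-2*0 - 2) = ((-4 + √((4*(-⅓))² + 576))*10)*(0 - 2) = ((-4 + √((-4/3)² + 576))*10)*(-2) = ((-4 + √(16/9 + 576))*10)*(-2) = ((-4 + √(5200/9))*10)*(-2) = ((-4 + 20*√13/3)*10)*(-2) = (-40 + 200*√13/3)*(-2) = 80 - 400*√13/3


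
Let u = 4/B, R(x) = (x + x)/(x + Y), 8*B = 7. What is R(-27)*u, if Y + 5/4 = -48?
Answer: 6912/2135 ≈ 3.2375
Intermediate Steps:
Y = -197/4 (Y = -5/4 - 48 = -197/4 ≈ -49.250)
B = 7/8 (B = (⅛)*7 = 7/8 ≈ 0.87500)
R(x) = 2*x/(-197/4 + x) (R(x) = (x + x)/(x - 197/4) = (2*x)/(-197/4 + x) = 2*x/(-197/4 + x))
u = 32/7 (u = 4/(7/8) = 4*(8/7) = 32/7 ≈ 4.5714)
R(-27)*u = (8*(-27)/(-197 + 4*(-27)))*(32/7) = (8*(-27)/(-197 - 108))*(32/7) = (8*(-27)/(-305))*(32/7) = (8*(-27)*(-1/305))*(32/7) = (216/305)*(32/7) = 6912/2135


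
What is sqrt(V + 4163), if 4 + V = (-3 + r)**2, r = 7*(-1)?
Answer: sqrt(4259) ≈ 65.261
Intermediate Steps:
r = -7
V = 96 (V = -4 + (-3 - 7)**2 = -4 + (-10)**2 = -4 + 100 = 96)
sqrt(V + 4163) = sqrt(96 + 4163) = sqrt(4259)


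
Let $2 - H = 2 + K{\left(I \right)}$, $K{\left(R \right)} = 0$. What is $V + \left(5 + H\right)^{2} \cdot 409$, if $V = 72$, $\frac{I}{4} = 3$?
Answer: $10297$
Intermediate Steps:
$I = 12$ ($I = 4 \cdot 3 = 12$)
$H = 0$ ($H = 2 - \left(2 + 0\right) = 2 - 2 = 0$)
$V + \left(5 + H\right)^{2} \cdot 409 = 72 + \left(5 + 0\right)^{2} \cdot 409 = 72 + 5^{2} \cdot 409 = 72 + 25 \cdot 409 = 72 + 10225 = 10297$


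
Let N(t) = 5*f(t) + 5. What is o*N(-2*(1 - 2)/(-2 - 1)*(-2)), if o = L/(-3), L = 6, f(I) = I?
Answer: -70/3 ≈ -23.333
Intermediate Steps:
N(t) = 5 + 5*t (N(t) = 5*t + 5 = 5 + 5*t)
o = -2 (o = 6/(-3) = 6*(-⅓) = -2)
o*N(-2*(1 - 2)/(-2 - 1)*(-2)) = -2*(5 + 5*(-2*(1 - 2)/(-2 - 1)*(-2))) = -2*(5 + 5*(-(-2)/(-3)*(-2))) = -2*(5 + 5*(-(-2)*(-1)/3*(-2))) = -2*(5 + 5*(-2*⅓*(-2))) = -2*(5 + 5*(-⅔*(-2))) = -2*(5 + 5*(4/3)) = -2*(5 + 20/3) = -2*35/3 = -70/3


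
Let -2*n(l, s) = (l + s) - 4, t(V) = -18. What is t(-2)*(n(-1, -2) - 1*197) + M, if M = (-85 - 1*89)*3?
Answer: 2961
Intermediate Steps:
M = -522 (M = (-85 - 89)*3 = -174*3 = -522)
n(l, s) = 2 - l/2 - s/2 (n(l, s) = -((l + s) - 4)/2 = -(-4 + l + s)/2 = 2 - l/2 - s/2)
t(-2)*(n(-1, -2) - 1*197) + M = -18*((2 - 1/2*(-1) - 1/2*(-2)) - 1*197) - 522 = -18*((2 + 1/2 + 1) - 197) - 522 = -18*(7/2 - 197) - 522 = -18*(-387/2) - 522 = 3483 - 522 = 2961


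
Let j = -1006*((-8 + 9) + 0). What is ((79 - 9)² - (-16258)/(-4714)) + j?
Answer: 9170029/2357 ≈ 3890.6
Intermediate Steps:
j = -1006 (j = -1006*(1 + 0) = -1006*1 = -1006)
((79 - 9)² - (-16258)/(-4714)) + j = ((79 - 9)² - (-16258)/(-4714)) - 1006 = (70² - (-16258)*(-1)/4714) - 1006 = (4900 - 1*8129/2357) - 1006 = (4900 - 8129/2357) - 1006 = 11541171/2357 - 1006 = 9170029/2357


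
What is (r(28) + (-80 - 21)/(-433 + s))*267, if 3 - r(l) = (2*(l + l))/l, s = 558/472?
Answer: -206391/1009 ≈ -204.55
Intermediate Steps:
s = 279/236 (s = 558*(1/472) = 279/236 ≈ 1.1822)
r(l) = -1 (r(l) = 3 - 2*(l + l)/l = 3 - 2*(2*l)/l = 3 - 4*l/l = 3 - 1*4 = 3 - 4 = -1)
(r(28) + (-80 - 21)/(-433 + s))*267 = (-1 + (-80 - 21)/(-433 + 279/236))*267 = (-1 - 101/(-101909/236))*267 = (-1 - 101*(-236/101909))*267 = (-1 + 236/1009)*267 = -773/1009*267 = -206391/1009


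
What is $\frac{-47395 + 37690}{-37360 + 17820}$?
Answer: $\frac{1941}{3908} \approx 0.49667$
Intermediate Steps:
$\frac{-47395 + 37690}{-37360 + 17820} = - \frac{9705}{-19540} = \left(-9705\right) \left(- \frac{1}{19540}\right) = \frac{1941}{3908}$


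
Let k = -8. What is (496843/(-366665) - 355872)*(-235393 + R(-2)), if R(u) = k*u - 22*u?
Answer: 30707733314044759/366665 ≈ 8.3749e+10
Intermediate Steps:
R(u) = -30*u (R(u) = -8*u - 22*u = -30*u)
(496843/(-366665) - 355872)*(-235393 + R(-2)) = (496843/(-366665) - 355872)*(-235393 - 30*(-2)) = (496843*(-1/366665) - 355872)*(-235393 + 60) = (-496843/366665 - 355872)*(-235333) = -130486303723/366665*(-235333) = 30707733314044759/366665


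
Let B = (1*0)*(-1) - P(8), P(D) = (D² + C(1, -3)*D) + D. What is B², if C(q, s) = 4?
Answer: 10816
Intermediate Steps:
P(D) = D² + 5*D (P(D) = (D² + 4*D) + D = D² + 5*D)
B = -104 (B = (1*0)*(-1) - 8*(5 + 8) = 0*(-1) - 8*13 = 0 - 1*104 = 0 - 104 = -104)
B² = (-104)² = 10816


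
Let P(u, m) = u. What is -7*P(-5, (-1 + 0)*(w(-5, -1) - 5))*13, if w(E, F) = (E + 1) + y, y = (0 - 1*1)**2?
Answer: 455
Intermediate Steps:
y = 1 (y = (0 - 1)**2 = (-1)**2 = 1)
w(E, F) = 2 + E (w(E, F) = (E + 1) + 1 = (1 + E) + 1 = 2 + E)
-7*P(-5, (-1 + 0)*(w(-5, -1) - 5))*13 = -7*(-5)*13 = 35*13 = 455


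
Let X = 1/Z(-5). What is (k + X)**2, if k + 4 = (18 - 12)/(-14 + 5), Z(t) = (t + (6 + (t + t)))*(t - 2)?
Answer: 85849/3969 ≈ 21.630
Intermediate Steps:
Z(t) = (-2 + t)*(6 + 3*t) (Z(t) = (t + (6 + 2*t))*(-2 + t) = (6 + 3*t)*(-2 + t) = (-2 + t)*(6 + 3*t))
X = 1/63 (X = 1/(-12 + 3*(-5)**2) = 1/(-12 + 3*25) = 1/(-12 + 75) = 1/63 ≈ 0.015873)
k = -14/3 (k = -4 + (18 - 12)/(-14 + 5) = -4 + 6/(-9) = -4 + 6*(-1/9) = -4 - 2/3 = -14/3 ≈ -4.6667)
(k + X)**2 = (-14/3 + 1/63)**2 = (-293/63)**2 = 85849/3969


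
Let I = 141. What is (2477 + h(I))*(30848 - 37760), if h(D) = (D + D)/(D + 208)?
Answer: -5977186560/349 ≈ -1.7127e+7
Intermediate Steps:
h(D) = 2*D/(208 + D) (h(D) = (2*D)/(208 + D) = 2*D/(208 + D))
(2477 + h(I))*(30848 - 37760) = (2477 + 2*141/(208 + 141))*(30848 - 37760) = (2477 + 2*141/349)*(-6912) = (2477 + 2*141*(1/349))*(-6912) = (2477 + 282/349)*(-6912) = (864755/349)*(-6912) = -5977186560/349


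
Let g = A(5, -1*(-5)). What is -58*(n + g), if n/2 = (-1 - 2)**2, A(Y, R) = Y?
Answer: -1334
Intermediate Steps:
n = 18 (n = 2*(-1 - 2)**2 = 2*(-3)**2 = 2*9 = 18)
g = 5
-58*(n + g) = -58*(18 + 5) = -58*23 = -1334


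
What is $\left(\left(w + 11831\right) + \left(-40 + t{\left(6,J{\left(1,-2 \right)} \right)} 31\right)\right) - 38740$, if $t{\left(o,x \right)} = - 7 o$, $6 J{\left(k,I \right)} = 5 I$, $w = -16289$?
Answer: $-44540$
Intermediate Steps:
$J{\left(k,I \right)} = \frac{5 I}{6}$
$\left(\left(w + 11831\right) + \left(-40 + t{\left(6,J{\left(1,-2 \right)} \right)} 31\right)\right) - 38740 = \left(\left(-16289 + 11831\right) + \left(-40 + \left(-7\right) 6 \cdot 31\right)\right) - 38740 = \left(-4458 - 1342\right) - 38740 = -5800 - 38740 = -44540$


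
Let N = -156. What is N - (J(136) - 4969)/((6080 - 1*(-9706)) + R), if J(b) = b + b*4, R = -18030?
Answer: -354353/2244 ≈ -157.91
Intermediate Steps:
J(b) = 5*b (J(b) = b + 4*b = 5*b)
N - (J(136) - 4969)/((6080 - 1*(-9706)) + R) = -156 - (5*136 - 4969)/((6080 - 1*(-9706)) - 18030) = -156 - (680 - 4969)/((6080 + 9706) - 18030) = -156 - (-4289)/(15786 - 18030) = -156 - (-4289)/(-2244) = -156 - (-4289)*(-1)/2244 = -156 - 1*4289/2244 = -156 - 4289/2244 = -354353/2244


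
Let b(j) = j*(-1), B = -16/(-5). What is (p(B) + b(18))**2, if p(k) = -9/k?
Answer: 110889/256 ≈ 433.16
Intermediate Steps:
B = 16/5 (B = -16*(-1/5) = 16/5 ≈ 3.2000)
b(j) = -j
(p(B) + b(18))**2 = (-9/16/5 - 1*18)**2 = (-9*5/16 - 18)**2 = (-45/16 - 18)**2 = (-333/16)**2 = 110889/256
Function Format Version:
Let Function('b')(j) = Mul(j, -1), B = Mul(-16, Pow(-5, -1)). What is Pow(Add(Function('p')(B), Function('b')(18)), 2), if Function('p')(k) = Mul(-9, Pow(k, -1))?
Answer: Rational(110889, 256) ≈ 433.16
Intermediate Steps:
B = Rational(16, 5) (B = Mul(-16, Rational(-1, 5)) = Rational(16, 5) ≈ 3.2000)
Function('b')(j) = Mul(-1, j)
Pow(Add(Function('p')(B), Function('b')(18)), 2) = Pow(Add(Mul(-9, Pow(Rational(16, 5), -1)), Mul(-1, 18)), 2) = Pow(Add(Mul(-9, Rational(5, 16)), -18), 2) = Pow(Add(Rational(-45, 16), -18), 2) = Pow(Rational(-333, 16), 2) = Rational(110889, 256)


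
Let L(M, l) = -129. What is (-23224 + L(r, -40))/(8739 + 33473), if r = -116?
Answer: -23353/42212 ≈ -0.55323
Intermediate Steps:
(-23224 + L(r, -40))/(8739 + 33473) = (-23224 - 129)/(8739 + 33473) = -23353/42212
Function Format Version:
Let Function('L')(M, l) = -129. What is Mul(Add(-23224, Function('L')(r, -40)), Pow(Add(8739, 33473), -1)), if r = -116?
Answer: Rational(-23353, 42212) ≈ -0.55323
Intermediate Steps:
Mul(Add(-23224, Function('L')(r, -40)), Pow(Add(8739, 33473), -1)) = Mul(Add(-23224, -129), Pow(Add(8739, 33473), -1)) = Mul(-23353, Pow(42212, -1)) = Mul(-23353, Rational(1, 42212)) = Rational(-23353, 42212)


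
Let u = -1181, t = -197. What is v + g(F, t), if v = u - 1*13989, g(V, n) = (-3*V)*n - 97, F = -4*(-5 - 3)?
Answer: 3645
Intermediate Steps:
F = 32 (F = -4*(-8) = 32)
g(V, n) = -97 - 3*V*n (g(V, n) = -3*V*n - 97 = -97 - 3*V*n)
v = -15170 (v = -1181 - 1*13989 = -1181 - 13989 = -15170)
v + g(F, t) = -15170 + (-97 - 3*32*(-197)) = -15170 + (-97 + 18912) = -15170 + 18815 = 3645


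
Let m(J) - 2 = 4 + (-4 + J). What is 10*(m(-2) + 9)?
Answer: 90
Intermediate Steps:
m(J) = 2 + J (m(J) = 2 + (4 + (-4 + J)) = 2 + J)
10*(m(-2) + 9) = 10*((2 - 2) + 9) = 10*(0 + 9) = 10*9 = 90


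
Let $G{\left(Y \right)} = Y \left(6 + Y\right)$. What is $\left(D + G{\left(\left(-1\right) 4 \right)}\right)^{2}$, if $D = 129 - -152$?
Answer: $74529$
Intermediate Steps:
$D = 281$ ($D = 129 + 152 = 281$)
$\left(D + G{\left(\left(-1\right) 4 \right)}\right)^{2} = \left(281 + \left(-1\right) 4 \left(6 - 4\right)\right)^{2} = \left(281 - 4 \left(6 - 4\right)\right)^{2} = \left(281 - 8\right)^{2} = 273^{2} = 74529$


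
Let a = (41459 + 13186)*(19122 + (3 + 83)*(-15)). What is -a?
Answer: -974429640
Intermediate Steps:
a = 974429640 (a = 54645*(19122 + 86*(-15)) = 54645*(19122 - 1290) = 54645*17832 = 974429640)
-a = -1*974429640 = -974429640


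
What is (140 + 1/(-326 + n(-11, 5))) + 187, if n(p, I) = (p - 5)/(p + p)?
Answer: 1169995/3578 ≈ 327.00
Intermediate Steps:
n(p, I) = (-5 + p)/(2*p) (n(p, I) = (-5 + p)/((2*p)) = (-5 + p)*(1/(2*p)) = (-5 + p)/(2*p))
(140 + 1/(-326 + n(-11, 5))) + 187 = (140 + 1/(-326 + (1/2)*(-5 - 11)/(-11))) + 187 = (140 + 1/(-326 + (1/2)*(-1/11)*(-16))) + 187 = (140 + 1/(-326 + 8/11)) + 187 = (140 + 1/(-3578/11)) + 187 = (140 - 11/3578) + 187 = 500909/3578 + 187 = 1169995/3578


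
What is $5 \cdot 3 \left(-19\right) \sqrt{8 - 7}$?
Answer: $-285$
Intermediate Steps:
$5 \cdot 3 \left(-19\right) \sqrt{8 - 7} = 15 \left(-19\right) \sqrt{8 - 7} = - 285 \sqrt{8 - 7} = - 285 \sqrt{1} = \left(-285\right) 1 = -285$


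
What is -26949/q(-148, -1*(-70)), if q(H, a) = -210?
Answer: 8983/70 ≈ 128.33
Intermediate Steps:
-26949/q(-148, -1*(-70)) = -26949/(-210) = -26949*(-1/210) = 8983/70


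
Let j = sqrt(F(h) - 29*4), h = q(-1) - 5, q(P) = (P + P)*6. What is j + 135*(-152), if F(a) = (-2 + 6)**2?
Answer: -20520 + 10*I ≈ -20520.0 + 10.0*I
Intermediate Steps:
q(P) = 12*P (q(P) = (2*P)*6 = 12*P)
h = -17 (h = 12*(-1) - 5 = -12 - 5 = -17)
F(a) = 16 (F(a) = 4**2 = 16)
j = 10*I (j = sqrt(16 - 29*4) = sqrt(16 - 116) = sqrt(-100) = 10*I ≈ 10.0*I)
j + 135*(-152) = 10*I + 135*(-152) = 10*I - 20520 = -20520 + 10*I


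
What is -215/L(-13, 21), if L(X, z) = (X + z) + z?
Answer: -215/29 ≈ -7.4138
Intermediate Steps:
L(X, z) = X + 2*z
-215/L(-13, 21) = -215/(-13 + 2*21) = -215/(-13 + 42) = -215/29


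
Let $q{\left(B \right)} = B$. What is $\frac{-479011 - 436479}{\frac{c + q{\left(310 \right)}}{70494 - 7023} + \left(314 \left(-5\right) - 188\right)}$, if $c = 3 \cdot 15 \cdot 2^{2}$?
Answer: $\frac{29053532895}{55790764} \approx 520.76$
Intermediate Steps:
$c = 180$ ($c = 45 \cdot 4 = 180$)
$\frac{-479011 - 436479}{\frac{c + q{\left(310 \right)}}{70494 - 7023} + \left(314 \left(-5\right) - 188\right)} = \frac{-479011 - 436479}{\frac{180 + 310}{70494 - 7023} + \left(314 \left(-5\right) - 188\right)} = - \frac{915490}{\frac{490}{63471} - 1758} = - \frac{915490}{- \frac{111581528}{63471}} = \left(-915490\right) \left(- \frac{63471}{111581528}\right) = \frac{29053532895}{55790764}$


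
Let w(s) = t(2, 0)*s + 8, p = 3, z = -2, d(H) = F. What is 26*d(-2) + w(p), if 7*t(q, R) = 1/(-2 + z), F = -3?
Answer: -1963/28 ≈ -70.107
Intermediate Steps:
d(H) = -3
t(q, R) = -1/28 (t(q, R) = 1/(7*(-2 - 2)) = (1/7)/(-4) = (1/7)*(-1/4) = -1/28)
w(s) = 8 - s/28 (w(s) = -s/28 + 8 = 8 - s/28)
26*d(-2) + w(p) = 26*(-3) + (8 - 1/28*3) = -78 + (8 - 3/28) = -78 + 221/28 = -1963/28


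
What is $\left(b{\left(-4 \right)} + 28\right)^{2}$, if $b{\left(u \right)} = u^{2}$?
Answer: $1936$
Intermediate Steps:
$\left(b{\left(-4 \right)} + 28\right)^{2} = \left(\left(-4\right)^{2} + 28\right)^{2} = \left(16 + 28\right)^{2} = 44^{2} = 1936$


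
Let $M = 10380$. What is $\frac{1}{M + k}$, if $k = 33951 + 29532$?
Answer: $\frac{1}{73863} \approx 1.3539 \cdot 10^{-5}$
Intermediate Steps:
$k = 63483$
$\frac{1}{M + k} = \frac{1}{10380 + 63483} = \frac{1}{73863}$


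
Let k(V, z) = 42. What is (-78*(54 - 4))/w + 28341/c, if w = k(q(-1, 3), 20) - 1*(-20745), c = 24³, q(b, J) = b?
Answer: 1524817/818688 ≈ 1.8625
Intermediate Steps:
c = 13824
w = 20787 (w = 42 - 1*(-20745) = 42 + 20745 = 20787)
(-78*(54 - 4))/w + 28341/c = -78*(54 - 4)/20787 + 28341/13824 = -78*50*(1/20787) + 28341*(1/13824) = -3900*1/20787 + 3149/1536 = -100/533 + 3149/1536 = 1524817/818688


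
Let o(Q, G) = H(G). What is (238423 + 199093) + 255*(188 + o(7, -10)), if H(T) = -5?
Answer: 484181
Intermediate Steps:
o(Q, G) = -5
(238423 + 199093) + 255*(188 + o(7, -10)) = (238423 + 199093) + 255*(188 - 5) = 437516 + 255*183 = 437516 + 46665 = 484181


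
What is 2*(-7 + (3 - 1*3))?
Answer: -14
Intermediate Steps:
2*(-7 + (3 - 1*3)) = 2*(-7 + (3 - 3)) = 2*(-7 + 0) = 2*(-7) = -14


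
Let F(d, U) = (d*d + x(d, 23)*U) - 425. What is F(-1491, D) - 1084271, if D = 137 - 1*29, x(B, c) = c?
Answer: 1140869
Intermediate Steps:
D = 108 (D = 137 - 29 = 108)
F(d, U) = -425 + d² + 23*U (F(d, U) = (d*d + 23*U) - 425 = (d² + 23*U) - 425 = -425 + d² + 23*U)
F(-1491, D) - 1084271 = (-425 + (-1491)² + 23*108) - 1084271 = (-425 + 2223081 + 2484) - 1084271 = 2225140 - 1084271 = 1140869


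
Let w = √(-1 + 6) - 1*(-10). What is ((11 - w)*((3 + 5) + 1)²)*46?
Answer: 3726 - 3726*√5 ≈ -4605.6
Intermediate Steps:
w = 10 + √5 (w = √5 + 10 = 10 + √5 ≈ 12.236)
((11 - w)*((3 + 5) + 1)²)*46 = ((11 - (10 + √5))*((3 + 5) + 1)²)*46 = ((11 + (-10 - √5))*(8 + 1)²)*46 = ((1 - √5)*9²)*46 = ((1 - √5)*81)*46 = (81 - 81*√5)*46 = 3726 - 3726*√5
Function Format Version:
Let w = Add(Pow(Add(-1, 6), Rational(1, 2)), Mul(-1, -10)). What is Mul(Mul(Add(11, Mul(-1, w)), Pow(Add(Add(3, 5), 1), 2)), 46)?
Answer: Add(3726, Mul(-3726, Pow(5, Rational(1, 2)))) ≈ -4605.6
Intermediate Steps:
w = Add(10, Pow(5, Rational(1, 2))) (w = Add(Pow(5, Rational(1, 2)), 10) = Add(10, Pow(5, Rational(1, 2))) ≈ 12.236)
Mul(Mul(Add(11, Mul(-1, w)), Pow(Add(Add(3, 5), 1), 2)), 46) = Mul(Mul(Add(11, Mul(-1, Add(10, Pow(5, Rational(1, 2))))), Pow(Add(Add(3, 5), 1), 2)), 46) = Mul(Mul(Add(11, Add(-10, Mul(-1, Pow(5, Rational(1, 2))))), Pow(Add(8, 1), 2)), 46) = Mul(Mul(Add(1, Mul(-1, Pow(5, Rational(1, 2)))), Pow(9, 2)), 46) = Mul(Mul(Add(1, Mul(-1, Pow(5, Rational(1, 2)))), 81), 46) = Mul(Add(81, Mul(-81, Pow(5, Rational(1, 2)))), 46) = Add(3726, Mul(-3726, Pow(5, Rational(1, 2))))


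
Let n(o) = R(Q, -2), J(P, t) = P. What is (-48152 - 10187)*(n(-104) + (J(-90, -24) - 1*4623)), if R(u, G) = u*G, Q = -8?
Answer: 274018283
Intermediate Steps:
R(u, G) = G*u
n(o) = 16 (n(o) = -2*(-8) = 16)
(-48152 - 10187)*(n(-104) + (J(-90, -24) - 1*4623)) = (-48152 - 10187)*(16 + (-90 - 1*4623)) = -58339*(16 + (-90 - 4623)) = -58339*(16 - 4713) = -58339*(-4697) = 274018283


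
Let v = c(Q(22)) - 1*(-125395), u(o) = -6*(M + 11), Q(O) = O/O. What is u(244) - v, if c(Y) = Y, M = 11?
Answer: -125528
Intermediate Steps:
Q(O) = 1
u(o) = -132 (u(o) = -6*(11 + 11) = -6*22 = -132)
v = 125396 (v = 1 - 1*(-125395) = 1 + 125395 = 125396)
u(244) - v = -132 - 1*125396 = -132 - 125396 = -125528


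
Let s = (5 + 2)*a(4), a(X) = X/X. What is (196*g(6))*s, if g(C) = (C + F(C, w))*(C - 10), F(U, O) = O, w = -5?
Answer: -5488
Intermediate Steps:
a(X) = 1
g(C) = (-10 + C)*(-5 + C) (g(C) = (C - 5)*(C - 10) = (-5 + C)*(-10 + C) = (-10 + C)*(-5 + C))
s = 7 (s = (5 + 2)*1 = 7*1 = 7)
(196*g(6))*s = (196*(50 + 6**2 - 15*6))*7 = (196*(50 + 36 - 90))*7 = (196*(-4))*7 = -784*7 = -5488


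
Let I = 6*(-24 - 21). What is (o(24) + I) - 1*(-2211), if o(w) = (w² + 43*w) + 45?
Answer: 3594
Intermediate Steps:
o(w) = 45 + w² + 43*w
I = -270 (I = 6*(-45) = -270)
(o(24) + I) - 1*(-2211) = ((45 + 24² + 43*24) - 270) - 1*(-2211) = ((45 + 576 + 1032) - 270) + 2211 = (1653 - 270) + 2211 = 1383 + 2211 = 3594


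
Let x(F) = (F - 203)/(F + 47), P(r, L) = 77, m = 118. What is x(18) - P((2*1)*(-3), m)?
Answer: -1038/13 ≈ -79.846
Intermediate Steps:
x(F) = (-203 + F)/(47 + F)
x(18) - P((2*1)*(-3), m) = (-203 + 18)/(47 + 18) - 1*77 = -185/65 - 77 = (1/65)*(-185) - 77 = -37/13 - 77 = -1038/13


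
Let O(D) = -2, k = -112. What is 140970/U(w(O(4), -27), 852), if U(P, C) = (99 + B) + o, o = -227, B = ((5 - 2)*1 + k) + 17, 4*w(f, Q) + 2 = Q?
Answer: -14097/22 ≈ -640.77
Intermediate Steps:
w(f, Q) = -½ + Q/4
B = -92 (B = ((5 - 2)*1 - 112) + 17 = (3*1 - 112) + 17 = (3 - 112) + 17 = -109 + 17 = -92)
U(P, C) = -220 (U(P, C) = (99 - 92) - 227 = 7 - 227 = -220)
140970/U(w(O(4), -27), 852) = 140970/(-220) = 140970*(-1/220) = -14097/22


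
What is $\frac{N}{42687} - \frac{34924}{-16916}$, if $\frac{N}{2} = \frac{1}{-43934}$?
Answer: $\frac{8187105223270}{3965555836341} \approx 2.0646$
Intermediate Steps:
$N = - \frac{1}{21967}$ ($N = \frac{2}{-43934} = 2 \left(- \frac{1}{43934}\right) = - \frac{1}{21967} \approx -4.5523 \cdot 10^{-5}$)
$\frac{N}{42687} - \frac{34924}{-16916} = - \frac{1}{21967 \cdot 42687} - \frac{34924}{-16916} = \left(- \frac{1}{21967}\right) \frac{1}{42687} - - \frac{8731}{4229} = - \frac{1}{937705329} + \frac{8731}{4229} = \frac{8187105223270}{3965555836341}$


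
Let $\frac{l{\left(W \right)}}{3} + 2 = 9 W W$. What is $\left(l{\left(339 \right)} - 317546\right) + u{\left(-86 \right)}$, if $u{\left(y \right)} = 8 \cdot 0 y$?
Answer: $2785315$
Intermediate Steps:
$l{\left(W \right)} = -6 + 27 W^{2}$ ($l{\left(W \right)} = -6 + 3 \cdot 9 W W = -6 + 3 \cdot 9 W^{2} = -6 + 27 W^{2}$)
$u{\left(y \right)} = 0$ ($u{\left(y \right)} = 8 \cdot 0 = 0$)
$\left(l{\left(339 \right)} - 317546\right) + u{\left(-86 \right)} = \left(\left(-6 + 27 \cdot 339^{2}\right) - 317546\right) + 0 = \left(\left(-6 + 27 \cdot 114921\right) - 317546\right) + 0 = \left(\left(-6 + 3102867\right) - 317546\right) + 0 = \left(3102861 - 317546\right) + 0 = 2785315 + 0 = 2785315$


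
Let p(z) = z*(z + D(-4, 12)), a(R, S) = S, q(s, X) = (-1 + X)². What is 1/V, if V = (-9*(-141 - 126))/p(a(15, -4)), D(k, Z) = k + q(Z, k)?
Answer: -68/2403 ≈ -0.028298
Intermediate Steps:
D(k, Z) = k + (-1 + k)²
p(z) = z*(21 + z) (p(z) = z*(z + (-4 + (-1 - 4)²)) = z*(z + (-4 + (-5)²)) = z*(z + (-4 + 25)) = z*(z + 21) = z*(21 + z))
V = -2403/68 (V = (-9*(-141 - 126))/((-4*(21 - 4))) = (-9*(-267))/((-4*17)) = 2403/(-68) = 2403*(-1/68) = -2403/68 ≈ -35.338)
1/V = 1/(-2403/68) = -68/2403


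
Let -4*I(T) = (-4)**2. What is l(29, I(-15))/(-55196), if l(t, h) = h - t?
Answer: 33/55196 ≈ 0.00059787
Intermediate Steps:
I(T) = -4 (I(T) = -1/4*(-4)**2 = -1/4*16 = -4)
l(29, I(-15))/(-55196) = (-4 - 1*29)/(-55196) = (-4 - 29)*(-1/55196) = -33*(-1/55196) = 33/55196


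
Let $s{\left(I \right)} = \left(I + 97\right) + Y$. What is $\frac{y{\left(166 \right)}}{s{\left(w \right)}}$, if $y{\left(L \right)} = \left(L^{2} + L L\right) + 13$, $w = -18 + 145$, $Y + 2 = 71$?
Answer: $\frac{55125}{293} \approx 188.14$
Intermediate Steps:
$Y = 69$ ($Y = -2 + 71 = 69$)
$w = 127$
$y{\left(L \right)} = 13 + 2 L^{2}$ ($y{\left(L \right)} = \left(L^{2} + L^{2}\right) + 13 = 2 L^{2} + 13 = 13 + 2 L^{2}$)
$s{\left(I \right)} = 166 + I$ ($s{\left(I \right)} = \left(I + 97\right) + 69 = \left(97 + I\right) + 69 = 166 + I$)
$\frac{y{\left(166 \right)}}{s{\left(w \right)}} = \frac{13 + 2 \cdot 166^{2}}{166 + 127} = \frac{13 + 2 \cdot 27556}{293} = \left(13 + 55112\right) \frac{1}{293} = 55125 \cdot \frac{1}{293} = \frac{55125}{293}$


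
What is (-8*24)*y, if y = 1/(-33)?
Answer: 64/11 ≈ 5.8182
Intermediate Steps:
y = -1/33 ≈ -0.030303
(-8*24)*y = -8*24*(-1/33) = -192*(-1/33) = 64/11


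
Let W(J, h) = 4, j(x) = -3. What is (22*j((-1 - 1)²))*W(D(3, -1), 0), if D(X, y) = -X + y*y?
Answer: -264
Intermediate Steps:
D(X, y) = y² - X (D(X, y) = -X + y² = y² - X)
(22*j((-1 - 1)²))*W(D(3, -1), 0) = (22*(-3))*4 = -66*4 = -264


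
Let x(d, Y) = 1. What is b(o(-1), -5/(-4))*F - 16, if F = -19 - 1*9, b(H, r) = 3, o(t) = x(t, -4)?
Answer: -100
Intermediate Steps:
o(t) = 1
F = -28 (F = -19 - 9 = -28)
b(o(-1), -5/(-4))*F - 16 = 3*(-28) - 16 = -84 - 16 = -100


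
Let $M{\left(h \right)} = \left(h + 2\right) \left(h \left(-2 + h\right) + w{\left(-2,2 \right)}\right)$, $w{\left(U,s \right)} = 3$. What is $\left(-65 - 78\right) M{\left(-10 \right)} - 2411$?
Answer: $138301$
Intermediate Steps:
$M{\left(h \right)} = \left(2 + h\right) \left(3 + h \left(-2 + h\right)\right)$ ($M{\left(h \right)} = \left(h + 2\right) \left(h \left(-2 + h\right) + 3\right) = \left(2 + h\right) \left(3 + h \left(-2 + h\right)\right)$)
$\left(-65 - 78\right) M{\left(-10 \right)} - 2411 = \left(-65 - 78\right) \left(6 + \left(-10\right)^{3} - -10\right) - 2411 = - 143 \left(6 - 1000 + 10\right) - 2411 = \left(-143\right) \left(-984\right) - 2411 = 140712 - 2411 = 138301$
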